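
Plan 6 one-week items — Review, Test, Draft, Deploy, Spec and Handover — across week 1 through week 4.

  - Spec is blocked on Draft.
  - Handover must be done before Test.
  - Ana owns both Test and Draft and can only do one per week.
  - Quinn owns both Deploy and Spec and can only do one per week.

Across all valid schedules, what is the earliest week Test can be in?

Precedence pushes Test to at least week 2.
Test at week 2 is achievable: Draft in week 1; Deploy in week 1; Test in week 2; Review in week 1; Spec in week 2; Handover in week 1.

week 2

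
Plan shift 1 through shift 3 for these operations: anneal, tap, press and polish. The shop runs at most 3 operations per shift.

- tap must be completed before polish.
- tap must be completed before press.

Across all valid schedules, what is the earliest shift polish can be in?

Precedence pushes polish to at least shift 2.
polish at shift 2 is achievable: anneal -> shift 1; press -> shift 2; tap -> shift 1; polish -> shift 2.

shift 2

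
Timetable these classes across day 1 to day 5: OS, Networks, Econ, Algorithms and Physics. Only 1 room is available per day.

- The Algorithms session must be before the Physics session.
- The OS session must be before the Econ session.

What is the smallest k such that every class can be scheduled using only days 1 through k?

The precedence chain requires at least 2 distinct days.
With at most 1 per day and 5 classes, at least 5 days are needed.
5 works (last occupied day: day 5): for example Algorithms -> day 3, Networks -> day 5, OS -> day 1, Econ -> day 2, Physics -> day 4.

5 days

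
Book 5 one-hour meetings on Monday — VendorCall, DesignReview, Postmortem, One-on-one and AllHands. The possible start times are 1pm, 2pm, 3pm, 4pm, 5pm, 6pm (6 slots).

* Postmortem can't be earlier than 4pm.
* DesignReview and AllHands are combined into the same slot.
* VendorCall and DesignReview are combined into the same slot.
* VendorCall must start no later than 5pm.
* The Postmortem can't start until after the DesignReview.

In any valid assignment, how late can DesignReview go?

Downstream work caps DesignReview at 5pm.
DesignReview at 5pm is achievable: AllHands=5pm; DesignReview=5pm; One-on-one=1pm; VendorCall=5pm; Postmortem=6pm.

5pm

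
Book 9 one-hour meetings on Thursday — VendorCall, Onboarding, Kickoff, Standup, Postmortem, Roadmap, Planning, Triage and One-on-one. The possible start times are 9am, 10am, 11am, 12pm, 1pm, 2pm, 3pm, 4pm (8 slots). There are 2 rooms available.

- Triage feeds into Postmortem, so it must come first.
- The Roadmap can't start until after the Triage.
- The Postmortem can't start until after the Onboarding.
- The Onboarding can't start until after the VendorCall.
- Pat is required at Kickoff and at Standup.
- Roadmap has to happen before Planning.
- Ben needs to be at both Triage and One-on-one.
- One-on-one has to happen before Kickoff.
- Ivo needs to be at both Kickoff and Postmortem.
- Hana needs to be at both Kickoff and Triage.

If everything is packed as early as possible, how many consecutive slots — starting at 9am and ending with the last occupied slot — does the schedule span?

The precedence chain requires at least 3 distinct slots.
With at most 2 per slot and 9 meetings, at least 5 slots are needed.
5 works (last occupied slot: 1pm): for example One-on-one in 11am, VendorCall in 9am, Triage in 9am, Planning in 12pm, Onboarding in 10am, Postmortem in 11am, Standup in 1pm, Kickoff in 12pm, Roadmap in 10am.

5 slots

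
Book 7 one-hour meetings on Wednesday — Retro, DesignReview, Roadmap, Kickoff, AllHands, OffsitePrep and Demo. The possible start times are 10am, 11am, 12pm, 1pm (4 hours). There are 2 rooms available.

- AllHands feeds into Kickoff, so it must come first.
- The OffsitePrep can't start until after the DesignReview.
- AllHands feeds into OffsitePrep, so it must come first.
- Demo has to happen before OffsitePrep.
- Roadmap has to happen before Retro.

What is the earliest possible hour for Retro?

11am

Precedence pushes Retro to at least 11am.
Retro at 11am is achievable: Roadmap in 10am; OffsitePrep in 1pm; AllHands in 10am; Retro in 11am; Demo in 12pm; Kickoff in 12pm; DesignReview in 11am.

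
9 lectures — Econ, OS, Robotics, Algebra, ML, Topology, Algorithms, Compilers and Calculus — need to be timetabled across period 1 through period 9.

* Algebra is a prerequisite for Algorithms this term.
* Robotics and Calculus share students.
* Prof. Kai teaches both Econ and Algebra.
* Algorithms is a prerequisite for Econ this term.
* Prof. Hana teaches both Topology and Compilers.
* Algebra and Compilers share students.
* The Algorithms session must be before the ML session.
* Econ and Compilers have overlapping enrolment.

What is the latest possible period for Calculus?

Calculus at period 9 is achievable: Algebra -> period 1; Calculus -> period 9; Algorithms -> period 2; Econ -> period 3; ML -> period 3; OS -> period 1; Topology -> period 1; Robotics -> period 1; Compilers -> period 2.

period 9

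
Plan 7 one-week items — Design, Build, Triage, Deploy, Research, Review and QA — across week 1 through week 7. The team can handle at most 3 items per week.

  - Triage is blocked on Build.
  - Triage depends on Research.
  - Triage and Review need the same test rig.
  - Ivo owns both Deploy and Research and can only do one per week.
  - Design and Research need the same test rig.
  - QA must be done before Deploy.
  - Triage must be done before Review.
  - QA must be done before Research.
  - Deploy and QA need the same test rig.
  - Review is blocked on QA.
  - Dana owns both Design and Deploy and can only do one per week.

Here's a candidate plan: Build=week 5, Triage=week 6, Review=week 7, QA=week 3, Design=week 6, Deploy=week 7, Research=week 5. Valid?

Deploy and QA need the same test rig — holds.
Ivo owns both Deploy and Research and can only do one per week — holds.
The team can handle at most 3 items per week — holds.
Triage is blocked on Build — holds.
Review is blocked on QA — holds.
Dana owns both Design and Deploy and can only do one per week — holds.
QA must be done before Deploy — holds.
Design and Research need the same test rig — holds.
Triage depends on Research — holds.
Triage and Review need the same test rig — holds.
Triage must be done before Review — holds.
QA must be done before Research — holds.

Valid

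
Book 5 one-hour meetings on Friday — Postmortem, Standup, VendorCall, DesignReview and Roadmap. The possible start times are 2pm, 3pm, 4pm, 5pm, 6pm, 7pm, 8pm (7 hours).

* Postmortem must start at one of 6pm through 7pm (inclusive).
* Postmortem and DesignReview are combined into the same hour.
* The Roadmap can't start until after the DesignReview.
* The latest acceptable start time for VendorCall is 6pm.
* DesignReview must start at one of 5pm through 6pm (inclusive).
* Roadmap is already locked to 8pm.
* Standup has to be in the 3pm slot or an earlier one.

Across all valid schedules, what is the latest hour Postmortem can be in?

6pm

Postmortem is available from 6pm; Postmortem's own window allows nothing later than 7pm; Postmortem must be in the same hour as DesignReview, which can't be after 6pm, so Postmortem is at most 6pm.
Postmortem at 6pm is achievable: DesignReview=6pm, VendorCall=2pm, Roadmap=8pm, Standup=2pm, Postmortem=6pm.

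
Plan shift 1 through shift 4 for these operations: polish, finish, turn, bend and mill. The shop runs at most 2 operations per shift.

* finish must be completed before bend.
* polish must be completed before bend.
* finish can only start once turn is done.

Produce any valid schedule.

polish=shift 1, mill=shift 2, turn=shift 1, bend=shift 3, finish=shift 2

Checking: finish(shift 2) before bend(shift 3); polish(shift 1) before bend(shift 3); turn(shift 1) before finish(shift 2); max 2 per shift (cap 2).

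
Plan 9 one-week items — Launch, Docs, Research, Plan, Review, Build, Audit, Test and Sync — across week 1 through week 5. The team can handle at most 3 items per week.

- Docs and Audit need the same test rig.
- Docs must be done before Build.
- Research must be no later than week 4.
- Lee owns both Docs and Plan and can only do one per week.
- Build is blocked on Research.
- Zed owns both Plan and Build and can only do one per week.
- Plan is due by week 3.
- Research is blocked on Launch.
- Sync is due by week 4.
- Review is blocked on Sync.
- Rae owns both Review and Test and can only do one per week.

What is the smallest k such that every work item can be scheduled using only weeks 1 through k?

The precedence chain requires at least 3 distinct weeks.
With at most 3 per week and 9 work items, at least 3 weeks are needed.
3 works (last occupied week: week 3): for example Test=week 3, Launch=week 1, Audit=week 3, Docs=week 1, Build=week 3, Review=week 2, Plan=week 2, Sync=week 1, Research=week 2.

3 weeks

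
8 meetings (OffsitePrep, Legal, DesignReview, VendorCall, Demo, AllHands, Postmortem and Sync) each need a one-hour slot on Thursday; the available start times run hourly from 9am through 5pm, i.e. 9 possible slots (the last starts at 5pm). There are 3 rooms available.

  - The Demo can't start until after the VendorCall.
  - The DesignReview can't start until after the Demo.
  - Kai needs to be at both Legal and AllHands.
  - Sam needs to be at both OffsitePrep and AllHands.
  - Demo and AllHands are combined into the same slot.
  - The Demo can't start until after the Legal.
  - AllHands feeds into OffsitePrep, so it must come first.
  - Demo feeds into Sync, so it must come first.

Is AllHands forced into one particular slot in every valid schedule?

AllHands can be 10am (e.g. Demo=10am, Legal=9am, VendorCall=9am, Postmortem=9am, DesignReview=11am, Sync=11am, OffsitePrep=11am, AllHands=10am) or 11am (e.g. Legal -> 9am; Postmortem -> 9am; VendorCall -> 9am; AllHands -> 11am; OffsitePrep -> 12pm; Demo -> 11am; DesignReview -> 12pm; Sync -> 12pm).

No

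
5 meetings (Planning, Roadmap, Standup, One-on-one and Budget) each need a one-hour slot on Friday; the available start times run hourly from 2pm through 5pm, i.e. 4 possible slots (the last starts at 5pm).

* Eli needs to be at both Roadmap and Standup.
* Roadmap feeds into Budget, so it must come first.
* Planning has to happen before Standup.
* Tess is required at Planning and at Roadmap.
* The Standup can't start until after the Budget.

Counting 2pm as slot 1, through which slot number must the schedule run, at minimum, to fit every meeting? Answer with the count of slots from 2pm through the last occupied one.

3 slots

The precedence chain requires at least 3 distinct slots.
3 works (last occupied slot: 4pm): for example Planning=3pm, Standup=4pm, Roadmap=2pm, Budget=3pm, One-on-one=2pm.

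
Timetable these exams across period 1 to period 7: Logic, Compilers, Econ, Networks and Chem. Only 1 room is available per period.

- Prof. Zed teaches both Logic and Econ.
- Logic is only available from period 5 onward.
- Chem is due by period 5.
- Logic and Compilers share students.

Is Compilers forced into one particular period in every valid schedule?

Compilers can be period 1 (e.g. Compilers in period 1; Econ in period 3; Chem in period 2; Logic in period 5; Networks in period 4) or period 2 (e.g. Compilers in period 2, Econ in period 3, Networks in period 4, Chem in period 1, Logic in period 5).

No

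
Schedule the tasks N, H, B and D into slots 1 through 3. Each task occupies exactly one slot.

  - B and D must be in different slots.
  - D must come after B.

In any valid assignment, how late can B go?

2

Downstream work caps B at 2.
B at 2 is achievable: H -> 1; D -> 3; B -> 2; N -> 1.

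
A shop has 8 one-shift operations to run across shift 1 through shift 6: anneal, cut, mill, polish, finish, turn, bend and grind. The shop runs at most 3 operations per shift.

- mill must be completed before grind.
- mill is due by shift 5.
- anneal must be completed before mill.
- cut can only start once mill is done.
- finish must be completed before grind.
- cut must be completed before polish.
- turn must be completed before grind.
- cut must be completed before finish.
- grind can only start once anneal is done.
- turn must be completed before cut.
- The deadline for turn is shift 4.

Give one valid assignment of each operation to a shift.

mill -> shift 2, turn -> shift 1, bend -> shift 1, finish -> shift 4, cut -> shift 3, anneal -> shift 1, grind -> shift 5, polish -> shift 4

Checking: anneal(shift 1) before grind(shift 5); turn(shift 1) before grind(shift 5); cut(shift 3) before finish(shift 4); anneal(shift 1) before mill(shift 2); turn(shift 1) before cut(shift 3); cut(shift 3) before polish(shift 4); mill(shift 2) before cut(shift 3); mill(shift 2) before grind(shift 5); finish(shift 4) before grind(shift 5); mill=shift 2 in [shift 1,shift 5]; turn=shift 1 in [shift 1,shift 4]; max 3 per shift (cap 3).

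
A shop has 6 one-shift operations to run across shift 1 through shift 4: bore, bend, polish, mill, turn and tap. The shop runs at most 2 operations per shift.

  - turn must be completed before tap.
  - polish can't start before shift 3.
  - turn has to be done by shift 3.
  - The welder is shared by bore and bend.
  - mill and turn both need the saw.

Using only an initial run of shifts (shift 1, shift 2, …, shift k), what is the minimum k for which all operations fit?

The precedence chain requires at least 2 distinct shifts.
With at most 2 per shift and 6 operations, at least 3 shifts are needed.
polish can't be placed before shift 3, so the schedule must run through at least shift 3.
3 works (last occupied shift: shift 3): for example turn=shift 1, polish=shift 3, tap=shift 2, bore=shift 1, bend=shift 2, mill=shift 3.

3 shifts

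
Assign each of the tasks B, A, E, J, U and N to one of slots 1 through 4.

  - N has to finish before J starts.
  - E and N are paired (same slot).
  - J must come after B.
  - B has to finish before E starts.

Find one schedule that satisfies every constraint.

B -> 1, A -> 1, U -> 1, E -> 2, N -> 2, J -> 3

Checking: N(2) before J(3); B(1) before J(3); B(1) before E(2); E = N = 2.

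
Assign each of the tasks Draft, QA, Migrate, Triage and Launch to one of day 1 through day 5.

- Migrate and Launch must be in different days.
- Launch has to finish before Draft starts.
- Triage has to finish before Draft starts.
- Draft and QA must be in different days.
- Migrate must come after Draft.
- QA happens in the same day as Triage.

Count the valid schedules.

Splitting on Draft: it can be day 2 (3), day 3 (8), day 4 (9). Listing each branch's schedules as (QA, Migrate, Triage, Launch) by day number:
Draft=day 2: (1,3,1,1) (1,4,1,1) (1,5,1,1) — 3.
Draft=day 3: (1,4,1,1) (1,4,1,2) (1,5,1,1) (1,5,1,2) (2,4,2,1) (2,4,2,2) (2,5,2,1) (2,5,2,2) — 8.
Draft=day 4: (1,5,1,1) (1,5,1,2) (1,5,1,3) (2,5,2,1) (2,5,2,2) (2,5,2,3) (3,5,3,1) (3,5,3,2) (3,5,3,3) — 9.
Summing: 3 + 8 + 9 = 20.

20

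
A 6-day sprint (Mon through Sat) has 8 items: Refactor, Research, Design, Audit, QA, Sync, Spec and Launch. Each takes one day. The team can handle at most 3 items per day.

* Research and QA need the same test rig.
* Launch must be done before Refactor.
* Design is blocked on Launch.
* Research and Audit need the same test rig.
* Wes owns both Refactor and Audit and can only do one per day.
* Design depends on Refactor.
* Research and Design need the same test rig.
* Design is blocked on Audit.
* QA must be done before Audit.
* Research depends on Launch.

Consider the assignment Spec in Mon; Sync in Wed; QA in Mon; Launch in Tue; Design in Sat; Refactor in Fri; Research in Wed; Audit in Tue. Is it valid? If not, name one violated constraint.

Yes

Research depends on Launch — holds.
Design is blocked on Launch — holds.
Design depends on Refactor — holds.
Launch must be done before Refactor — holds.
Wes owns both Refactor and Audit and can only do one per day — holds.
The team can handle at most 3 items per day — holds.
QA must be done before Audit — holds.
Research and Audit need the same test rig — holds.
Design is blocked on Audit — holds.
Research and Design need the same test rig — holds.
Research and QA need the same test rig — holds.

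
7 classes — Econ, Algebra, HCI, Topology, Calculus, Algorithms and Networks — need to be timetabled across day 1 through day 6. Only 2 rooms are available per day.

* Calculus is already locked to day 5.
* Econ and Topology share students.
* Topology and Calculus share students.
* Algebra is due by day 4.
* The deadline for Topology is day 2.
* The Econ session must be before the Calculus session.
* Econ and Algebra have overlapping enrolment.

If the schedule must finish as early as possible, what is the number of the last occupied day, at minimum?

5

The precedence chain requires at least 2 distinct days.
With at most 2 per day and 7 classes, at least 4 days are needed.
Calculus can't be placed before day 5, so the schedule must run through at least day 5.
5 works (last occupied day: day 5): for example Algebra=day 1, Algorithms=day 3, HCI=day 2, Networks=day 3, Econ=day 2, Calculus=day 5, Topology=day 1.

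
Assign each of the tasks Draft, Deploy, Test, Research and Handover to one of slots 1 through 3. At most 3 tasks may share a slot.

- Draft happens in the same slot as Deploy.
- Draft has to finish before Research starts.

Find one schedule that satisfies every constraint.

Handover=2, Draft=1, Research=2, Test=1, Deploy=1

Checking: Draft(1) before Research(2); Draft = Deploy = 1; max 3 per slot (cap 3).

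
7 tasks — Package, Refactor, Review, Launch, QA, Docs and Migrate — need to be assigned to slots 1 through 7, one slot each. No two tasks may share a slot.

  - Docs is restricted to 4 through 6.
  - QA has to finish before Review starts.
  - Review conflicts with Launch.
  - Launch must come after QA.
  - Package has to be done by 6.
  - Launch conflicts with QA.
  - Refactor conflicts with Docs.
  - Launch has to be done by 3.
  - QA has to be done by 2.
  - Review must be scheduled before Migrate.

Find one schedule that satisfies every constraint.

Package in 3; Launch in 2; Review in 5; QA in 1; Docs in 4; Migrate in 6; Refactor in 7

Checking: QA(1) before Review(5); QA(1) before Launch(2); Review(5) before Migrate(6); Review(5) != Launch(2); Refactor(7) != Docs(4); Launch(2) != QA(1); QA=1 in [1,2]; Docs=4 in [4,6]; Package=3 in [1,6]; Launch=2 in [1,3]; max 1 per slot (cap 1).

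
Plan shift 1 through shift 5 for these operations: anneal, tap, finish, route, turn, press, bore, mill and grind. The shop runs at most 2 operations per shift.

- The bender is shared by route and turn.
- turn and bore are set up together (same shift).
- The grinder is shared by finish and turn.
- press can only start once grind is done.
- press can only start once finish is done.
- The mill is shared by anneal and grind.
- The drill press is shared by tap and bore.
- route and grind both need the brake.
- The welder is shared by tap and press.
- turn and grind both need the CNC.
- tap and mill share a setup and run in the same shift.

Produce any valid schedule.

tap -> shift 3; grind -> shift 1; finish -> shift 1; bore -> shift 5; turn -> shift 5; route -> shift 4; mill -> shift 3; anneal -> shift 2; press -> shift 2

Checking: grind(shift 1) before press(shift 2); finish(shift 1) before press(shift 2); route(shift 4) != grind(shift 1); route(shift 4) != turn(shift 5); anneal(shift 2) != grind(shift 1); turn(shift 5) != grind(shift 1); tap(shift 3) != bore(shift 5); finish(shift 1) != turn(shift 5); tap(shift 3) != press(shift 2); turn = bore = shift 5; tap = mill = shift 3; max 2 per shift (cap 2).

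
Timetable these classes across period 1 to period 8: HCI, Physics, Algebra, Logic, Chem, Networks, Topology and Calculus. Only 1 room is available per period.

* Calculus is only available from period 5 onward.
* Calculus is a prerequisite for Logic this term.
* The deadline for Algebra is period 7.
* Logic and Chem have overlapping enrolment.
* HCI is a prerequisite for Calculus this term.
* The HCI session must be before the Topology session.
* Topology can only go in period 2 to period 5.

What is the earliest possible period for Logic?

period 6

Precedence pushes Logic to at least period 6.
Logic at period 6 is achievable: Physics in period 4; Calculus in period 5; Topology in period 2; Chem in period 7; Algebra in period 3; HCI in period 1; Networks in period 8; Logic in period 6.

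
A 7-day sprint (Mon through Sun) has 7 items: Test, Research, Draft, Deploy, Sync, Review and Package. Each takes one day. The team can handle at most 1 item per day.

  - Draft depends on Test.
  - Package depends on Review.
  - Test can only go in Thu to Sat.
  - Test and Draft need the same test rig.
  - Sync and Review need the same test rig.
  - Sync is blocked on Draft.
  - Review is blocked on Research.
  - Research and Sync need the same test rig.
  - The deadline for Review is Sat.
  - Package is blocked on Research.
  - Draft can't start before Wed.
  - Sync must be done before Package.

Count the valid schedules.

3

Enumerating: Deploy=Wed, Test=Thu, Package=Sun, Review=Tue, Draft=Fri, Research=Mon, Sync=Sat | Research=Mon; Deploy=Tue; Review=Wed; Sync=Sat; Package=Sun; Test=Thu; Draft=Fri | Draft=Fri, Package=Sun, Test=Thu, Research=Tue, Sync=Sat, Review=Wed, Deploy=Mon.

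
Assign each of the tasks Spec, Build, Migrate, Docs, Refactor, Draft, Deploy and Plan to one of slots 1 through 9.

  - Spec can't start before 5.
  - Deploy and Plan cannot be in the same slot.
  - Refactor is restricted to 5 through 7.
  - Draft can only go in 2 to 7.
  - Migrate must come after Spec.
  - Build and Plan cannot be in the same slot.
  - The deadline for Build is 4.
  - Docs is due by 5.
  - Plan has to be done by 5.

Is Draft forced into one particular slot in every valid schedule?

No

Draft can be 2 (e.g. Spec=5; Migrate=6; Build=1; Docs=1; Draft=2; Deploy=1; Plan=2; Refactor=5) or 3 (e.g. Build in 1; Refactor in 5; Deploy in 1; Docs in 1; Plan in 2; Migrate in 6; Draft in 3; Spec in 5).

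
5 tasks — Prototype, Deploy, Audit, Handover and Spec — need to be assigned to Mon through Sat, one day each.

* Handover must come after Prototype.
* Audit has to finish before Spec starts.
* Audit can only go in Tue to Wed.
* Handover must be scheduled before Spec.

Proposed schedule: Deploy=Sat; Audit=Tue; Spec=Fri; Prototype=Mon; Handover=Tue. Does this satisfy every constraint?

Audit can only go in Tue to Wed — holds.
Handover must come after Prototype — holds.
Handover must be scheduled before Spec — holds.
Audit has to finish before Spec starts — holds.

Yes, all constraints hold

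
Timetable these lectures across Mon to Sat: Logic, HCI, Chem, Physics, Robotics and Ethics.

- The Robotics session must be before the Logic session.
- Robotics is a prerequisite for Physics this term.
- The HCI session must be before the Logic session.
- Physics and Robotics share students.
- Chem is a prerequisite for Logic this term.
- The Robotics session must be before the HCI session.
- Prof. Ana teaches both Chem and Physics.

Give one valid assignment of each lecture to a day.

Chem in Mon; HCI in Tue; Logic in Wed; Robotics in Mon; Physics in Tue; Ethics in Mon

Checking: Robotics(Mon) before Logic(Wed); Robotics(Mon) before Physics(Tue); Robotics(Mon) before HCI(Tue); Chem(Mon) before Logic(Wed); HCI(Tue) before Logic(Wed); Physics(Tue) != Robotics(Mon); Chem(Mon) != Physics(Tue).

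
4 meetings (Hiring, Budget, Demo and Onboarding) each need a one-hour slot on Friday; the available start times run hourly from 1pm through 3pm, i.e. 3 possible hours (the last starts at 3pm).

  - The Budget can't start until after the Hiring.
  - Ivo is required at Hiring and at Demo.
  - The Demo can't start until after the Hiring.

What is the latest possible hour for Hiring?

2pm

Downstream work caps Hiring at 2pm.
Hiring at 2pm is achievable: Budget -> 3pm; Hiring -> 2pm; Demo -> 3pm; Onboarding -> 1pm.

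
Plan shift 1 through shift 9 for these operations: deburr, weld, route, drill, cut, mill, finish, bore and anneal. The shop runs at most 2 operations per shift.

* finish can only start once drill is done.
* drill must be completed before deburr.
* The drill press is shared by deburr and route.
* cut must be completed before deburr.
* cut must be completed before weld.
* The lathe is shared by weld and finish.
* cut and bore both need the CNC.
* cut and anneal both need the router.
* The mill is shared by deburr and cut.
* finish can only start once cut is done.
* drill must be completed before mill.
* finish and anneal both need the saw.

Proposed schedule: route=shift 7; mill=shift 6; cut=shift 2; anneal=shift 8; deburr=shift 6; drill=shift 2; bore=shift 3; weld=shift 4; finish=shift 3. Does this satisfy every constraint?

cut must be completed before deburr — holds.
cut must be completed before weld — holds.
The lathe is shared by weld and finish — holds.
cut and anneal both need the router — holds.
The shop runs at most 2 operations per shift — holds.
drill must be completed before deburr — holds.
finish can only start once cut is done — holds.
The mill is shared by deburr and cut — holds.
The drill press is shared by deburr and route — holds.
cut and bore both need the CNC — holds.
finish can only start once drill is done — holds.
drill must be completed before mill — holds.
finish and anneal both need the saw — holds.

Yes, all constraints hold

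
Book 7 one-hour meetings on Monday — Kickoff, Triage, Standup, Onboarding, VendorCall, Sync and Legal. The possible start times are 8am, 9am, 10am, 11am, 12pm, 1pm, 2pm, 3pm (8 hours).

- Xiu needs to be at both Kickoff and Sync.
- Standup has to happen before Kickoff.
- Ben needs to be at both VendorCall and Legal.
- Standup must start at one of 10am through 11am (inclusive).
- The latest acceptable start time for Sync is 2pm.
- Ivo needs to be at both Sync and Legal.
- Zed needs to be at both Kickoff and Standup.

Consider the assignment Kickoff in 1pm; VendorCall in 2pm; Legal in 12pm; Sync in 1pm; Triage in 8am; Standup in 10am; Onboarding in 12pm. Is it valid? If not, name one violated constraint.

Invalid. Xiu needs to be at both Kickoff and Sync.

Ivo needs to be at both Sync and Legal — holds.
Standup has to happen before Kickoff — holds.
Zed needs to be at both Kickoff and Standup — holds.
Standup must start at one of 10am through 11am (inclusive) — holds.
Xiu needs to be at both Kickoff and Sync — violated.
The latest acceptable start time for Sync is 2pm — holds.
Ben needs to be at both VendorCall and Legal — holds.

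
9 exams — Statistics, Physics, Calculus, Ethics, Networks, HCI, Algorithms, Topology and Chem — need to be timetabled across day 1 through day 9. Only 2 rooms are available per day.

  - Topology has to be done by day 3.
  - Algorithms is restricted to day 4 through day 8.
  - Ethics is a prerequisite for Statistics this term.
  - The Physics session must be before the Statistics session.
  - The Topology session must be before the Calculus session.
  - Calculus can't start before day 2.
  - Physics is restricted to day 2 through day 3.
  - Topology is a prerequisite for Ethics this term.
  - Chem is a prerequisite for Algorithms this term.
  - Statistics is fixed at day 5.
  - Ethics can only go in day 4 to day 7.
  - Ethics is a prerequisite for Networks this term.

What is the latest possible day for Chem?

Downstream work caps Chem at day 7.
Chem at day 7 is achievable: Networks in day 5; Physics in day 2; Topology in day 1; Algorithms in day 8; Ethics in day 4; HCI in day 1; Calculus in day 2; Statistics in day 5; Chem in day 7.

day 7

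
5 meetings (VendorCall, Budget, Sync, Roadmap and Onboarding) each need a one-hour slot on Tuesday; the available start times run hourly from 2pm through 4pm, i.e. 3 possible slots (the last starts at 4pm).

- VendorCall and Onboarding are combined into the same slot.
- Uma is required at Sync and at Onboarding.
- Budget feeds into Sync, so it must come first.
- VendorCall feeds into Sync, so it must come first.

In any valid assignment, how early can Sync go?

Precedence pushes Sync to at least 3pm.
Sync at 3pm is achievable: Onboarding -> 2pm, Roadmap -> 2pm, Budget -> 2pm, VendorCall -> 2pm, Sync -> 3pm.

3pm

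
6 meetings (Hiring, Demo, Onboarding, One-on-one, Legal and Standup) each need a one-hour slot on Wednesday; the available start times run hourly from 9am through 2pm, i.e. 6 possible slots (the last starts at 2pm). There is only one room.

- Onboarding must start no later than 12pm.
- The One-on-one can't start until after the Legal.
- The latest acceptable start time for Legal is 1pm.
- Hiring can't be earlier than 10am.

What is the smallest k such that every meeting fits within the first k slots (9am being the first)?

The precedence chain requires at least 2 distinct slots.
With at most 1 per slot and 6 meetings, at least 6 slots are needed.
6 works (last occupied slot: 2pm): for example One-on-one -> 12pm, Demo -> 1pm, Onboarding -> 9am, Hiring -> 11am, Standup -> 2pm, Legal -> 10am.

6 slots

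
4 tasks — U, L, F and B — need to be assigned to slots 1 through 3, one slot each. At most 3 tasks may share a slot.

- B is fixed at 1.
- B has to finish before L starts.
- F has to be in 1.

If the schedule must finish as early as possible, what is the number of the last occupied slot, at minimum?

The precedence chain requires at least 2 distinct slots.
With at most 3 per slot and 4 tasks, at least 2 slots are needed.
2 works (last occupied slot: 2): for example B in 1; L in 2; U in 1; F in 1.

slot 2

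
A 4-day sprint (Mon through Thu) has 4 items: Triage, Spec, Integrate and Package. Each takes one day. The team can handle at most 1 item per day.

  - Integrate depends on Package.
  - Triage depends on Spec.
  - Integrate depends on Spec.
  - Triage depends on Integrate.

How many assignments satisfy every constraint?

2

Enumerating: Package=Tue; Integrate=Wed; Spec=Mon; Triage=Thu | Triage -> Thu; Spec -> Tue; Integrate -> Wed; Package -> Mon.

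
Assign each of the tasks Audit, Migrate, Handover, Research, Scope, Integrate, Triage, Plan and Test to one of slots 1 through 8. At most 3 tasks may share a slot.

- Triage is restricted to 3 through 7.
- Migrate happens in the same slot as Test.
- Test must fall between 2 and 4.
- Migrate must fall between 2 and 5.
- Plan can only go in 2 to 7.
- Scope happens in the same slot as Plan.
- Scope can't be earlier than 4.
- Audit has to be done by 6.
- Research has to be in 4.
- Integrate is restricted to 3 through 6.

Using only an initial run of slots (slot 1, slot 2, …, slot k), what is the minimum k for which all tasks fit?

With at most 3 per slot and 9 tasks, at least 3 slots are needed.
Research can't be placed before 4, so the schedule must run through at least slot 4.
4 works (last occupied slot: 4): for example Triage -> 3, Test -> 2, Migrate -> 2, Integrate -> 3, Scope -> 4, Research -> 4, Handover -> 1, Audit -> 1, Plan -> 4.

4 slots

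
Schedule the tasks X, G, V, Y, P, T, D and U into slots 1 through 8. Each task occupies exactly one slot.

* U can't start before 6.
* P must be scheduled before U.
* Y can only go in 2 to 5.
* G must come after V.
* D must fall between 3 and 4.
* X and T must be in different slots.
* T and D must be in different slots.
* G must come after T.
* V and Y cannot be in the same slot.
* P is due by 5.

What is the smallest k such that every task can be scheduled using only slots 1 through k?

The precedence chain requires at least 2 distinct slots.
U can't be placed before 6, so the schedule must run through at least slot 6.
6 works (last occupied slot: 6): for example U=6; T=1; P=1; Y=2; X=2; D=3; G=2; V=1.

6 slots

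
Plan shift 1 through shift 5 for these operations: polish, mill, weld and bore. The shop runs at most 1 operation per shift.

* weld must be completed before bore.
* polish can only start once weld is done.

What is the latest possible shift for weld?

shift 3

Downstream work caps weld at shift 4.
weld at shift 3 is achievable: mill=shift 1; polish=shift 4; weld=shift 3; bore=shift 5.
Nothing later works — the capacity limit rule out every shift after shift 3.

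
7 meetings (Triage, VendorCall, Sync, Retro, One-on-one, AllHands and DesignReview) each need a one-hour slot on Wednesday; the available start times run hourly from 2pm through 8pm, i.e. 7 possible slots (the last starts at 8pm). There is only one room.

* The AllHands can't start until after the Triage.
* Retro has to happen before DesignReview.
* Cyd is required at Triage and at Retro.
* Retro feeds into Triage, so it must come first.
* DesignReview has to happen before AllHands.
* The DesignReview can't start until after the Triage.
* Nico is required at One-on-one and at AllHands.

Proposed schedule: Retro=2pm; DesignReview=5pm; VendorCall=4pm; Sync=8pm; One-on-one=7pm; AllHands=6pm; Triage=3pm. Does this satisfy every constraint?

The AllHands can't start until after the Triage — holds.
Cyd is required at Triage and at Retro — holds.
Retro has to happen before DesignReview — holds.
There is only one room — holds.
The DesignReview can't start until after the Triage — holds.
Nico is required at One-on-one and at AllHands — holds.
Retro feeds into Triage, so it must come first — holds.
DesignReview has to happen before AllHands — holds.

Yes, all constraints hold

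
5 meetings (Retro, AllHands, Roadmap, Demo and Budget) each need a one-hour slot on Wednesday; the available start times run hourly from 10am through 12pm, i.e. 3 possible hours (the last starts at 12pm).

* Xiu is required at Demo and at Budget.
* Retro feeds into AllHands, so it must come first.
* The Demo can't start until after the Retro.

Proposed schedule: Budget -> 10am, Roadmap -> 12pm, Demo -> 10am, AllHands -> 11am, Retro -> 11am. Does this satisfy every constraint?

No — it violates: The Demo can't start until after the Retro

Retro feeds into AllHands, so it must come first — violated.
Xiu is required at Demo and at Budget — violated.
The Demo can't start until after the Retro — violated.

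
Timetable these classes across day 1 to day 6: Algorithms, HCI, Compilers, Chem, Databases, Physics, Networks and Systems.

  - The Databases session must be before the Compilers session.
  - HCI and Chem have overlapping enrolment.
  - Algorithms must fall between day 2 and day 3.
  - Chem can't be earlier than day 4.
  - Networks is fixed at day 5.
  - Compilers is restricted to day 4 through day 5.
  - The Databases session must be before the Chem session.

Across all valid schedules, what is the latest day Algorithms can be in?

day 3

Algorithms is available from day 2; Algorithms's own window allows nothing later than day 3.
Algorithms at day 3 is achievable: Compilers=day 4, Networks=day 5, Systems=day 1, Physics=day 1, HCI=day 1, Chem=day 4, Algorithms=day 3, Databases=day 1.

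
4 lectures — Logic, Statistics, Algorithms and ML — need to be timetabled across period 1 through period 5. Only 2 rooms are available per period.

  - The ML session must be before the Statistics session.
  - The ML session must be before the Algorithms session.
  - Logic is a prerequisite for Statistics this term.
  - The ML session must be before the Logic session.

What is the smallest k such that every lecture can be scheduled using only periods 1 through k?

The precedence chain requires at least 3 distinct periods.
With at most 2 per period and 4 lectures, at least 2 periods are needed.
3 works (last occupied period: period 3): for example ML -> period 1, Algorithms -> period 2, Logic -> period 2, Statistics -> period 3.

3 periods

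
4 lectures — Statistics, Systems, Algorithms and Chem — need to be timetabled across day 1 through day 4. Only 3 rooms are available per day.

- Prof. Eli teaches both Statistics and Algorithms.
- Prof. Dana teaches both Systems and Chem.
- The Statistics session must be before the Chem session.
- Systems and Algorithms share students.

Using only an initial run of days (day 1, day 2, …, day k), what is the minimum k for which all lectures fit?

2

The precedence chain requires at least 2 distinct days.
With at most 3 per day and 4 lectures, at least 2 days are needed.
2 works (last occupied day: day 2): for example Statistics in day 1; Algorithms in day 2; Chem in day 2; Systems in day 1.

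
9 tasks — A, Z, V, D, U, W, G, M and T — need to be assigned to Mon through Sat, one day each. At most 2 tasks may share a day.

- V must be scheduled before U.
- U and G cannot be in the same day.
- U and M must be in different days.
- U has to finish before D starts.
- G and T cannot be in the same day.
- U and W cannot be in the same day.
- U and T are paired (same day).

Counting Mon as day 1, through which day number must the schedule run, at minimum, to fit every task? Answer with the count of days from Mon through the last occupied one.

5

The precedence chain requires at least 3 distinct days.
With at most 2 per day and 9 tasks, at least 5 days are needed.
5 works (last occupied day: Fri): for example D=Wed; A=Mon; U=Tue; Z=Wed; W=Thu; M=Fri; G=Thu; V=Mon; T=Tue.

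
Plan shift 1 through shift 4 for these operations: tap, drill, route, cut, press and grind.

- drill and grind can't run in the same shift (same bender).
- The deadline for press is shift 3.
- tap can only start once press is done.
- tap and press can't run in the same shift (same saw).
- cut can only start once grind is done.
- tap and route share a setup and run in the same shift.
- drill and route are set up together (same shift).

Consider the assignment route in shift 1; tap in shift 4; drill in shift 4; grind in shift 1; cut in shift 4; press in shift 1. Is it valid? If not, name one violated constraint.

tap can only start once press is done — holds.
The deadline for press is shift 3 — holds.
drill and grind can't run in the same shift (same bender) — holds.
tap and route share a setup and run in the same shift — violated.
cut can only start once grind is done — holds.
tap and press can't run in the same shift (same saw) — holds.
drill and route are set up together (same shift) — violated.

Invalid. drill and route are set up together (same shift).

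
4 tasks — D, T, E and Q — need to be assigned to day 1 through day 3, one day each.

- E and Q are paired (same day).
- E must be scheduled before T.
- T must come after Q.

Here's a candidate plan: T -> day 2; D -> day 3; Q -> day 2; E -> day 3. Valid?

E and Q are paired (same day) — violated.
E must be scheduled before T — violated.
T must come after Q — violated.

No. E must be scheduled before T is not satisfied.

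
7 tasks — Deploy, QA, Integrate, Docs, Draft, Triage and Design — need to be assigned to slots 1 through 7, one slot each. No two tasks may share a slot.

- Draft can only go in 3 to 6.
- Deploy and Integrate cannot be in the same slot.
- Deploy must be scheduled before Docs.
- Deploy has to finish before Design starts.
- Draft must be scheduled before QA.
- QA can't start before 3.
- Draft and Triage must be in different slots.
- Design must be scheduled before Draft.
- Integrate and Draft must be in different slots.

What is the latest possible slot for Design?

Precedence pushes Design to at least 2; downstream work caps Design at 5.
Design at 5 is achievable: Docs=2; Integrate=3; Draft=6; Deploy=1; Design=5; QA=7; Triage=4.

5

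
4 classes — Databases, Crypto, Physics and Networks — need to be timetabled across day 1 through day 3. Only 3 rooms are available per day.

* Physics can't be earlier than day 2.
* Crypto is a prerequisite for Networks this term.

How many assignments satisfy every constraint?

18

Splitting on Databases: it can be day 1 (6), day 2 (6), day 3 (6). Listing each branch's schedules as (Crypto, Physics, Networks) by day number:
Databases=day 1: (1,2,2) (1,2,3) (1,3,2) (1,3,3) (2,2,3) (2,3,3) — 6.
Databases=day 2: (1,2,2) (1,2,3) (1,3,2) (1,3,3) (2,2,3) (2,3,3) — 6.
Databases=day 3: (1,2,2) (1,2,3) (1,3,2) (1,3,3) (2,2,3) (2,3,3) — 6.
Summing: 6 + 6 + 6 = 18.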